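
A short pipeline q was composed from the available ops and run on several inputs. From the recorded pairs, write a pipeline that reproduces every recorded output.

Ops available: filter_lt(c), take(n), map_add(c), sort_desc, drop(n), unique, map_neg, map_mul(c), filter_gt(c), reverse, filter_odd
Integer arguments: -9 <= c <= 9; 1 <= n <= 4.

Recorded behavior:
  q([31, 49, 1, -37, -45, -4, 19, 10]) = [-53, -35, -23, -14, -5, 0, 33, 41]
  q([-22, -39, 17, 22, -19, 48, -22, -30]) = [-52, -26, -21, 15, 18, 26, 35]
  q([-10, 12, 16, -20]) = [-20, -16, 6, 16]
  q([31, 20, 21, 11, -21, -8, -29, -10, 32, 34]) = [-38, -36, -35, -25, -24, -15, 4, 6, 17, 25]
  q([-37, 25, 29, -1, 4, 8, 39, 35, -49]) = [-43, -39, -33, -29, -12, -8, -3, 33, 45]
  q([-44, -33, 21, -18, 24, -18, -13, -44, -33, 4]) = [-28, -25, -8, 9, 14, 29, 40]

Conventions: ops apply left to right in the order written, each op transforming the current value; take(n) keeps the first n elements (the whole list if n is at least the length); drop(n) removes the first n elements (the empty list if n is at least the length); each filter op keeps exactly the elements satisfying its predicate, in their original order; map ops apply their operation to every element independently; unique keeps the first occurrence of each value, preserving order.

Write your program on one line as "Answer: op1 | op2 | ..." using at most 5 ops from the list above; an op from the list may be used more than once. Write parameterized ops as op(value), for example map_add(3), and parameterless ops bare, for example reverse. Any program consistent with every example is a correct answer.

map_add(4) | reverse | unique | sort_desc | map_neg

Check, running the answer program on each example:
  [31, 49, 1, -37, -45, -4, 19, 10] -> [35, 53, 5, -33, -41, 0, 23, 14] -> [14, 23, 0, -41, -33, 5, 53, 35] -> [14, 23, 0, -41, -33, 5, 53, 35] -> [53, 35, 23, 14, 5, 0, -33, -41] -> [-53, -35, -23, -14, -5, 0, 33, 41]
  [-22, -39, 17, 22, -19, 48, -22, -30] -> [-18, -35, 21, 26, -15, 52, -18, -26] -> [-26, -18, 52, -15, 26, 21, -35, -18] -> [-26, -18, 52, -15, 26, 21, -35] -> [52, 26, 21, -15, -18, -26, -35] -> [-52, -26, -21, 15, 18, 26, 35]
  [-10, 12, 16, -20] -> [-6, 16, 20, -16] -> [-16, 20, 16, -6] -> [-16, 20, 16, -6] -> [20, 16, -6, -16] -> [-20, -16, 6, 16]
  [31, 20, 21, 11, -21, -8, -29, -10, 32, 34] -> [35, 24, 25, 15, -17, -4, -25, -6, 36, 38] -> [38, 36, -6, -25, -4, -17, 15, 25, 24, 35] -> [38, 36, -6, -25, -4, -17, 15, 25, 24, 35] -> [38, 36, 35, 25, 24, 15, -4, -6, -17, -25] -> [-38, -36, -35, -25, -24, -15, 4, 6, 17, 25]
  [-37, 25, 29, -1, 4, 8, 39, 35, -49] -> [-33, 29, 33, 3, 8, 12, 43, 39, -45] -> [-45, 39, 43, 12, 8, 3, 33, 29, -33] -> [-45, 39, 43, 12, 8, 3, 33, 29, -33] -> [43, 39, 33, 29, 12, 8, 3, -33, -45] -> [-43, -39, -33, -29, -12, -8, -3, 33, 45]
  [-44, -33, 21, -18, 24, -18, -13, -44, -33, 4] -> [-40, -29, 25, -14, 28, -14, -9, -40, -29, 8] -> [8, -29, -40, -9, -14, 28, -14, 25, -29, -40] -> [8, -29, -40, -9, -14, 28, 25] -> [28, 25, 8, -9, -14, -29, -40] -> [-28, -25, -8, 9, 14, 29, 40]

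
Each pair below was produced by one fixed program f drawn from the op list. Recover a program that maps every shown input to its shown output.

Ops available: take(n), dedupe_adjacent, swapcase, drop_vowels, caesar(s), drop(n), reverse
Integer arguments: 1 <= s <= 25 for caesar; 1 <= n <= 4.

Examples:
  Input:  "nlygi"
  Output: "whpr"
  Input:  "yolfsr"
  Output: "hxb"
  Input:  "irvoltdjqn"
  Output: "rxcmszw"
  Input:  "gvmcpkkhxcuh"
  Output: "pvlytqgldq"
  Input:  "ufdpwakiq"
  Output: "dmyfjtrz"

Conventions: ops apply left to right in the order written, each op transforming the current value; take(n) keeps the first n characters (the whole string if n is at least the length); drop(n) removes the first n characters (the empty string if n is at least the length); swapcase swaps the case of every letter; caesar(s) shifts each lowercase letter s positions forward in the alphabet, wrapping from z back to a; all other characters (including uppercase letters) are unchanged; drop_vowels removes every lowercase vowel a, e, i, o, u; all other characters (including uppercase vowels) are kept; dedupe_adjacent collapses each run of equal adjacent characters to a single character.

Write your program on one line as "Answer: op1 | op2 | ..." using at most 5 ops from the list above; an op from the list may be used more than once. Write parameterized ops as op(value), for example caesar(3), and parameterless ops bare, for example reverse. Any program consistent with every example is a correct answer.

caesar(21) | caesar(14) | dedupe_adjacent | drop_vowels

Check, running the answer program on each example:
  "nlygi" -> "igtbd" -> "wuhpr" -> "wuhpr" -> "whpr"
  "yolfsr" -> "tjganm" -> "hxuoba" -> "hxuoba" -> "hxb"
  "irvoltdjqn" -> "dmqjgoyeli" -> "raexucmszw" -> "raexucmszw" -> "rxcmszw"
  "gvmcpkkhxcuh" -> "bqhxkffcsxpc" -> "pevlyttqgldq" -> "pevlytqgldq" -> "pvlytqgldq"
  "ufdpwakiq" -> "paykrvfdl" -> "domyfjtrz" -> "domyfjtrz" -> "dmyfjtrz"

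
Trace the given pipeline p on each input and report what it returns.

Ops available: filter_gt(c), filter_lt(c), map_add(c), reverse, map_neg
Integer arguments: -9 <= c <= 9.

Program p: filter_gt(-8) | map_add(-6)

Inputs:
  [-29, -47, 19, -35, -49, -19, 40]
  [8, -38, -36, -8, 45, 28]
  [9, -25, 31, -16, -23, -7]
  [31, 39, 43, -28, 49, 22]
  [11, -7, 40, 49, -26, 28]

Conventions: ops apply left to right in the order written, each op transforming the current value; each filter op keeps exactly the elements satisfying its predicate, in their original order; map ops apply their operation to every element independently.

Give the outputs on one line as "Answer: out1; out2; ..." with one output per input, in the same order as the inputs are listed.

[13, 34]; [2, 39, 22]; [3, 25, -13]; [25, 33, 37, 43, 16]; [5, -13, 34, 43, 22]

Execution, op by op:
  [-29, -47, 19, -35, -49, -19, 40] -> [19, 40] -> [13, 34]
  [8, -38, -36, -8, 45, 28] -> [8, 45, 28] -> [2, 39, 22]
  [9, -25, 31, -16, -23, -7] -> [9, 31, -7] -> [3, 25, -13]
  [31, 39, 43, -28, 49, 22] -> [31, 39, 43, 49, 22] -> [25, 33, 37, 43, 16]
  [11, -7, 40, 49, -26, 28] -> [11, -7, 40, 49, 28] -> [5, -13, 34, 43, 22]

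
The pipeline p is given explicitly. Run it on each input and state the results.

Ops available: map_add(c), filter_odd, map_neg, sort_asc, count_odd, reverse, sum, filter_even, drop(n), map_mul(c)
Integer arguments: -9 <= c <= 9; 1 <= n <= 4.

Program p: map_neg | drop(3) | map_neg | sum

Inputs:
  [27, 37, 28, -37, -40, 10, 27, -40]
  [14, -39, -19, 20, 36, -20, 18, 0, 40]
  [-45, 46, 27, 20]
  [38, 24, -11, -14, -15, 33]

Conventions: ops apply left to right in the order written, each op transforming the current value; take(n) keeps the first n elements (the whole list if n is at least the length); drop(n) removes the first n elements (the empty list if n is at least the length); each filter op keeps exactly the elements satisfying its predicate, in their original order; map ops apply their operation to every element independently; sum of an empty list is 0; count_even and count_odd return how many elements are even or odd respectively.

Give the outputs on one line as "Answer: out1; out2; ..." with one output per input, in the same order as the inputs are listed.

-80; 94; 20; 4

Execution, op by op:
  [27, 37, 28, -37, -40, 10, 27, -40] -> [-27, -37, -28, 37, 40, -10, -27, 40] -> [37, 40, -10, -27, 40] -> [-37, -40, 10, 27, -40] -> -80
  [14, -39, -19, 20, 36, -20, 18, 0, 40] -> [-14, 39, 19, -20, -36, 20, -18, 0, -40] -> [-20, -36, 20, -18, 0, -40] -> [20, 36, -20, 18, 0, 40] -> 94
  [-45, 46, 27, 20] -> [45, -46, -27, -20] -> [-20] -> [20] -> 20
  [38, 24, -11, -14, -15, 33] -> [-38, -24, 11, 14, 15, -33] -> [14, 15, -33] -> [-14, -15, 33] -> 4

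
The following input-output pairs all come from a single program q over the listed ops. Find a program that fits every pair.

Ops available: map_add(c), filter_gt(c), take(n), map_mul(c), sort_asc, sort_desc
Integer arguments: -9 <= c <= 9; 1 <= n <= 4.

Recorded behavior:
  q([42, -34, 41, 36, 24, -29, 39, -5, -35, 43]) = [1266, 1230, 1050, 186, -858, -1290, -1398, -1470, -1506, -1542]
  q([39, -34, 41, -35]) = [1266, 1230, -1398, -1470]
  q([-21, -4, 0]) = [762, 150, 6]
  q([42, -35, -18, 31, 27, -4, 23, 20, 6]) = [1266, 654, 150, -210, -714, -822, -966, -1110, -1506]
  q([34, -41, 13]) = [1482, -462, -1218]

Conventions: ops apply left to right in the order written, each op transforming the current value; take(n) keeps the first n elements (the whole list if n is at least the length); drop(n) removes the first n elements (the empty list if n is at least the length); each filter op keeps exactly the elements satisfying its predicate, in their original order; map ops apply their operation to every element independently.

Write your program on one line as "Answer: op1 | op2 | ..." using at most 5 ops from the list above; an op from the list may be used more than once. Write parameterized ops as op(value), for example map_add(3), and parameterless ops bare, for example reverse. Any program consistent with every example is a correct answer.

map_mul(-6) | sort_desc | map_mul(6) | map_add(6)

Check, running the answer program on each example:
  [42, -34, 41, 36, 24, -29, 39, -5, -35, 43] -> [-252, 204, -246, -216, -144, 174, -234, 30, 210, -258] -> [210, 204, 174, 30, -144, -216, -234, -246, -252, -258] -> [1260, 1224, 1044, 180, -864, -1296, -1404, -1476, -1512, -1548] -> [1266, 1230, 1050, 186, -858, -1290, -1398, -1470, -1506, -1542]
  [39, -34, 41, -35] -> [-234, 204, -246, 210] -> [210, 204, -234, -246] -> [1260, 1224, -1404, -1476] -> [1266, 1230, -1398, -1470]
  [-21, -4, 0] -> [126, 24, 0] -> [126, 24, 0] -> [756, 144, 0] -> [762, 150, 6]
  [42, -35, -18, 31, 27, -4, 23, 20, 6] -> [-252, 210, 108, -186, -162, 24, -138, -120, -36] -> [210, 108, 24, -36, -120, -138, -162, -186, -252] -> [1260, 648, 144, -216, -720, -828, -972, -1116, -1512] -> [1266, 654, 150, -210, -714, -822, -966, -1110, -1506]
  [34, -41, 13] -> [-204, 246, -78] -> [246, -78, -204] -> [1476, -468, -1224] -> [1482, -462, -1218]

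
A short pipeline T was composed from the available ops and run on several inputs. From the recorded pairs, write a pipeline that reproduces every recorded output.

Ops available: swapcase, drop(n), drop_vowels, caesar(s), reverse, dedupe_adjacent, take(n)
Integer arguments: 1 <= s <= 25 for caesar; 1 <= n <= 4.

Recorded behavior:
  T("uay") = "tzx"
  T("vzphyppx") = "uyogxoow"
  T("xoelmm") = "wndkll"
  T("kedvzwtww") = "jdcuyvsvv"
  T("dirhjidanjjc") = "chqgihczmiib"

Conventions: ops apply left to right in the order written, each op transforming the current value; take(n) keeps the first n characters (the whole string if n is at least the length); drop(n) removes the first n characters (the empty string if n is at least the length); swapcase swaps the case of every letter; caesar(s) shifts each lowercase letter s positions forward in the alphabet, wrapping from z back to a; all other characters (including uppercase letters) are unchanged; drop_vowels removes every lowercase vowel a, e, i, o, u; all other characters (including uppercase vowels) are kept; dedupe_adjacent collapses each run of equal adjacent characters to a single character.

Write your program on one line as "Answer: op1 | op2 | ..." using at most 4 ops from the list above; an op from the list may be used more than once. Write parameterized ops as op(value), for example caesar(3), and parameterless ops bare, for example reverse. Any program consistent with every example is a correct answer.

reverse | caesar(25) | reverse

Check, running the answer program on each example:
  "uay" -> "yau" -> "xzt" -> "tzx"
  "vzphyppx" -> "xppyhpzv" -> "wooxgoyu" -> "uyogxoow"
  "xoelmm" -> "mmleox" -> "llkdnw" -> "wndkll"
  "kedvzwtww" -> "wwtwzvdek" -> "vvsvyucdj" -> "jdcuyvsvv"
  "dirhjidanjjc" -> "cjjnadijhrid" -> "biimzchigqhc" -> "chqgihczmiib"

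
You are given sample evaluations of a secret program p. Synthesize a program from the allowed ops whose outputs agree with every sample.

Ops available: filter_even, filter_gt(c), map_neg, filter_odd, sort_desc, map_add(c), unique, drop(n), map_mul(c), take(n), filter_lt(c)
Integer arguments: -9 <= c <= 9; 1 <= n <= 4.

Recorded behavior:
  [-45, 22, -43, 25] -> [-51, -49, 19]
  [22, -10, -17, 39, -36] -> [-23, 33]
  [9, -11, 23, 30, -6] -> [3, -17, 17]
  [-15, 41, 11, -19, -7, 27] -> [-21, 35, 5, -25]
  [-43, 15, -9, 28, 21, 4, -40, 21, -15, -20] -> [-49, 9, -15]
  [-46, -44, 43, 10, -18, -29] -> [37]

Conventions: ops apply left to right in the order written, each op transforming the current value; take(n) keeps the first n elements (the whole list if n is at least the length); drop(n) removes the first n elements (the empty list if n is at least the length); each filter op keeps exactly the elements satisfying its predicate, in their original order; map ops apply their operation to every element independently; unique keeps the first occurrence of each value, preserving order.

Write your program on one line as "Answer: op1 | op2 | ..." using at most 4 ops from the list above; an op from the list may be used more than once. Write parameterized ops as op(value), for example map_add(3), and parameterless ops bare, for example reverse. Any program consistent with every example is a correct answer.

map_add(-6) | take(4) | filter_odd

Check, running the answer program on each example:
  [-45, 22, -43, 25] -> [-51, 16, -49, 19] -> [-51, 16, -49, 19] -> [-51, -49, 19]
  [22, -10, -17, 39, -36] -> [16, -16, -23, 33, -42] -> [16, -16, -23, 33] -> [-23, 33]
  [9, -11, 23, 30, -6] -> [3, -17, 17, 24, -12] -> [3, -17, 17, 24] -> [3, -17, 17]
  [-15, 41, 11, -19, -7, 27] -> [-21, 35, 5, -25, -13, 21] -> [-21, 35, 5, -25] -> [-21, 35, 5, -25]
  [-43, 15, -9, 28, 21, 4, -40, 21, -15, -20] -> [-49, 9, -15, 22, 15, -2, -46, 15, -21, -26] -> [-49, 9, -15, 22] -> [-49, 9, -15]
  [-46, -44, 43, 10, -18, -29] -> [-52, -50, 37, 4, -24, -35] -> [-52, -50, 37, 4] -> [37]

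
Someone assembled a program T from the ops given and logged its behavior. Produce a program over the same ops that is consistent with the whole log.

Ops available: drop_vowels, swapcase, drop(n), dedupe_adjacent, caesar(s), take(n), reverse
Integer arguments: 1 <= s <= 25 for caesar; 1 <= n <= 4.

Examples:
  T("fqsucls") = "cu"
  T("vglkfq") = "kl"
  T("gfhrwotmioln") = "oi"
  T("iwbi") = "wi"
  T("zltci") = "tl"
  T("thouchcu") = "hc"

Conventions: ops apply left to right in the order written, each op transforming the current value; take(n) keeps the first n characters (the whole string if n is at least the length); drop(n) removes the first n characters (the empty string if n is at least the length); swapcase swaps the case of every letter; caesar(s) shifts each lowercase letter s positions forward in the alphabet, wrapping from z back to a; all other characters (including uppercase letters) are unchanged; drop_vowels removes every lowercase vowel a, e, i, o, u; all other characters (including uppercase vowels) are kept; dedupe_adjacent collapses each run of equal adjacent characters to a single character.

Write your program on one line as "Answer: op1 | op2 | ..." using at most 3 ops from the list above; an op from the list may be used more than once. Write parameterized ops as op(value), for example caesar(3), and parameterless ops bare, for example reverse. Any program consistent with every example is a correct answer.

reverse | take(4) | drop(2)

Check, running the answer program on each example:
  "fqsucls" -> "slcusqf" -> "slcu" -> "cu"
  "vglkfq" -> "qfklgv" -> "qfkl" -> "kl"
  "gfhrwotmioln" -> "nloimtowrhfg" -> "nloi" -> "oi"
  "iwbi" -> "ibwi" -> "ibwi" -> "wi"
  "zltci" -> "ictlz" -> "ictl" -> "tl"
  "thouchcu" -> "uchcuoht" -> "uchc" -> "hc"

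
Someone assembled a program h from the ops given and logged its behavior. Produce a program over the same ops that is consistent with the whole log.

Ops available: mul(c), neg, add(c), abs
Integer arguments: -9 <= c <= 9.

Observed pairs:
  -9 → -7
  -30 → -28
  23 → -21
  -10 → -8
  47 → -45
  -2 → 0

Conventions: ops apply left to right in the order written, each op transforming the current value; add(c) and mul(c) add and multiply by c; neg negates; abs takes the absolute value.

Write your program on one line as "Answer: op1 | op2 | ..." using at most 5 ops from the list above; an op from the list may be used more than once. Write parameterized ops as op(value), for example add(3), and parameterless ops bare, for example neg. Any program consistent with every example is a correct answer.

abs | add(2) | neg | add(4)

Check, running the answer program on each example:
  -9 -> 9 -> 11 -> -11 -> -7
  -30 -> 30 -> 32 -> -32 -> -28
  23 -> 23 -> 25 -> -25 -> -21
  -10 -> 10 -> 12 -> -12 -> -8
  47 -> 47 -> 49 -> -49 -> -45
  -2 -> 2 -> 4 -> -4 -> 0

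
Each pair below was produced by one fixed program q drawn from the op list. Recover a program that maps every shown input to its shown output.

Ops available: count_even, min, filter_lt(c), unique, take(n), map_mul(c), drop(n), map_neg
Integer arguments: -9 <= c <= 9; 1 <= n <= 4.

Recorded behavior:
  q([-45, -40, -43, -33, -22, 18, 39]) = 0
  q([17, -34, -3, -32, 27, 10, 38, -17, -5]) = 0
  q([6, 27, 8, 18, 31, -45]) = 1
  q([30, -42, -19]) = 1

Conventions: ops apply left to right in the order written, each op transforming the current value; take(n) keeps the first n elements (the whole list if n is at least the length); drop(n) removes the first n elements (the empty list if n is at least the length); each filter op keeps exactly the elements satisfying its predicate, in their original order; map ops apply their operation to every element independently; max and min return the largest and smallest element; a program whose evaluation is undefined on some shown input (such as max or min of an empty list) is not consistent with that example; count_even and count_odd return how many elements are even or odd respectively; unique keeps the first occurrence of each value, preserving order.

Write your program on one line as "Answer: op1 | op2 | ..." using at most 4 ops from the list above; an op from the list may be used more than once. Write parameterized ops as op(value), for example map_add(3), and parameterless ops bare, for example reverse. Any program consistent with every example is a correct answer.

take(1) | map_mul(-9) | map_neg | count_even

Check, running the answer program on each example:
  [-45, -40, -43, -33, -22, 18, 39] -> [-45] -> [405] -> [-405] -> 0
  [17, -34, -3, -32, 27, 10, 38, -17, -5] -> [17] -> [-153] -> [153] -> 0
  [6, 27, 8, 18, 31, -45] -> [6] -> [-54] -> [54] -> 1
  [30, -42, -19] -> [30] -> [-270] -> [270] -> 1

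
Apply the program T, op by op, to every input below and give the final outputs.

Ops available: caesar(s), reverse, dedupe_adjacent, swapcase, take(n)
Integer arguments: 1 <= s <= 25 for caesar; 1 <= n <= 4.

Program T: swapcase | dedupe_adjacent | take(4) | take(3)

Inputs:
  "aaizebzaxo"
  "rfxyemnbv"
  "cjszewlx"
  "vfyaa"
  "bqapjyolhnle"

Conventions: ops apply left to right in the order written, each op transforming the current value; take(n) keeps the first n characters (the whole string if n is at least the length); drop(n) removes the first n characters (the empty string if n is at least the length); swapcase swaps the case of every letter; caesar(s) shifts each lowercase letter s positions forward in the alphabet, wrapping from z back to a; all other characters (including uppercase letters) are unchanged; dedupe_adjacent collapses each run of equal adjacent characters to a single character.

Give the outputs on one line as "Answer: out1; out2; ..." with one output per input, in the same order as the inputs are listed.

"AIZ"; "RFX"; "CJS"; "VFY"; "BQA"

Execution, op by op:
  "aaizebzaxo" -> "AAIZEBZAXO" -> "AIZEBZAXO" -> "AIZE" -> "AIZ"
  "rfxyemnbv" -> "RFXYEMNBV" -> "RFXYEMNBV" -> "RFXY" -> "RFX"
  "cjszewlx" -> "CJSZEWLX" -> "CJSZEWLX" -> "CJSZ" -> "CJS"
  "vfyaa" -> "VFYAA" -> "VFYA" -> "VFYA" -> "VFY"
  "bqapjyolhnle" -> "BQAPJYOLHNLE" -> "BQAPJYOLHNLE" -> "BQAP" -> "BQA"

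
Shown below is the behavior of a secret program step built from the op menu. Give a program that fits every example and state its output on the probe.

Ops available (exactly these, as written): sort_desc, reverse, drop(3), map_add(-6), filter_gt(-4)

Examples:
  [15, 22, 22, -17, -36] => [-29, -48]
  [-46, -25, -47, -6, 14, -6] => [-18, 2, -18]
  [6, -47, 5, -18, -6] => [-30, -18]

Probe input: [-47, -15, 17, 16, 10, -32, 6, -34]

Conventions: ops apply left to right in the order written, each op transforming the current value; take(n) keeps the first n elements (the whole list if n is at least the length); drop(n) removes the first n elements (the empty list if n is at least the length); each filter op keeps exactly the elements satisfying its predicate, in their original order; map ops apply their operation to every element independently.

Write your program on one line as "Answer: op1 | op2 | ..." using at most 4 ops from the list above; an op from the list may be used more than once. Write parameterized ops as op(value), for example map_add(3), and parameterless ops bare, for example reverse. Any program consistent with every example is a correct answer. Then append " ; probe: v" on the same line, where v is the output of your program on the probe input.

drop(3) | map_add(-6) | map_add(-6) ; probe: [4, -2, -44, -6, -46]

Check, running the answer program on each example:
  [15, 22, 22, -17, -36] -> [-17, -36] -> [-23, -42] -> [-29, -48]
  [-46, -25, -47, -6, 14, -6] -> [-6, 14, -6] -> [-12, 8, -12] -> [-18, 2, -18]
  [6, -47, 5, -18, -6] -> [-18, -6] -> [-24, -12] -> [-30, -18]
  probe: [-47, -15, 17, 16, 10, -32, 6, -34] -> [16, 10, -32, 6, -34] -> [10, 4, -38, 0, -40] -> [4, -2, -44, -6, -46]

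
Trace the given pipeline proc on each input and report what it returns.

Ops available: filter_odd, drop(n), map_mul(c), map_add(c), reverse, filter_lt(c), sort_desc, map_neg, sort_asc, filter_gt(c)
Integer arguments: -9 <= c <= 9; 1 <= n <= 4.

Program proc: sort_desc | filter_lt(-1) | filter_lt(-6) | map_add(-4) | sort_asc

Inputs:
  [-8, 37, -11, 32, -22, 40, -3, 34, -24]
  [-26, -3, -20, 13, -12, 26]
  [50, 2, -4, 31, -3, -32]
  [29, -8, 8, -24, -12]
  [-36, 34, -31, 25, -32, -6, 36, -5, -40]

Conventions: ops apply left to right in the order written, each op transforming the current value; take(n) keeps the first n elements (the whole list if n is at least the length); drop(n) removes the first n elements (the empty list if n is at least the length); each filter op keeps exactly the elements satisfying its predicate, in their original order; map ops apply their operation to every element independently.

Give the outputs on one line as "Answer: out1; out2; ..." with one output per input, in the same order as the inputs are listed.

Execution, op by op:
  [-8, 37, -11, 32, -22, 40, -3, 34, -24] -> [40, 37, 34, 32, -3, -8, -11, -22, -24] -> [-3, -8, -11, -22, -24] -> [-8, -11, -22, -24] -> [-12, -15, -26, -28] -> [-28, -26, -15, -12]
  [-26, -3, -20, 13, -12, 26] -> [26, 13, -3, -12, -20, -26] -> [-3, -12, -20, -26] -> [-12, -20, -26] -> [-16, -24, -30] -> [-30, -24, -16]
  [50, 2, -4, 31, -3, -32] -> [50, 31, 2, -3, -4, -32] -> [-3, -4, -32] -> [-32] -> [-36] -> [-36]
  [29, -8, 8, -24, -12] -> [29, 8, -8, -12, -24] -> [-8, -12, -24] -> [-8, -12, -24] -> [-12, -16, -28] -> [-28, -16, -12]
  [-36, 34, -31, 25, -32, -6, 36, -5, -40] -> [36, 34, 25, -5, -6, -31, -32, -36, -40] -> [-5, -6, -31, -32, -36, -40] -> [-31, -32, -36, -40] -> [-35, -36, -40, -44] -> [-44, -40, -36, -35]

[-28, -26, -15, -12]; [-30, -24, -16]; [-36]; [-28, -16, -12]; [-44, -40, -36, -35]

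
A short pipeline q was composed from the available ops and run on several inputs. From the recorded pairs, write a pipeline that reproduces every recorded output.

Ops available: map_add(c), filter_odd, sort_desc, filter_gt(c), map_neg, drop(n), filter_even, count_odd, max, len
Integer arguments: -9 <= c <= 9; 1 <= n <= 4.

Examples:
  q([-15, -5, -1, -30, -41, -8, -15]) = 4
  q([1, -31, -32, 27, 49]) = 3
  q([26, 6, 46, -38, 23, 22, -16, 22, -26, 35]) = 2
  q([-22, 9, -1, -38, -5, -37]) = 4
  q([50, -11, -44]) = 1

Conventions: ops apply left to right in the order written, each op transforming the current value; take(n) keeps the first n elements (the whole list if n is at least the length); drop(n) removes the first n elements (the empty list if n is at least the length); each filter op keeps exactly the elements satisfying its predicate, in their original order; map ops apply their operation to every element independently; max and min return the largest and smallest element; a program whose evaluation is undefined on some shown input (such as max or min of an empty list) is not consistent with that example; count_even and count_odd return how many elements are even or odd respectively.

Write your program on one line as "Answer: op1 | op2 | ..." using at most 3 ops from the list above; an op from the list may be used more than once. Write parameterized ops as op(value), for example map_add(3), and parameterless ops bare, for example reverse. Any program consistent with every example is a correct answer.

drop(1) | count_odd

Check, running the answer program on each example:
  [-15, -5, -1, -30, -41, -8, -15] -> [-5, -1, -30, -41, -8, -15] -> 4
  [1, -31, -32, 27, 49] -> [-31, -32, 27, 49] -> 3
  [26, 6, 46, -38, 23, 22, -16, 22, -26, 35] -> [6, 46, -38, 23, 22, -16, 22, -26, 35] -> 2
  [-22, 9, -1, -38, -5, -37] -> [9, -1, -38, -5, -37] -> 4
  [50, -11, -44] -> [-11, -44] -> 1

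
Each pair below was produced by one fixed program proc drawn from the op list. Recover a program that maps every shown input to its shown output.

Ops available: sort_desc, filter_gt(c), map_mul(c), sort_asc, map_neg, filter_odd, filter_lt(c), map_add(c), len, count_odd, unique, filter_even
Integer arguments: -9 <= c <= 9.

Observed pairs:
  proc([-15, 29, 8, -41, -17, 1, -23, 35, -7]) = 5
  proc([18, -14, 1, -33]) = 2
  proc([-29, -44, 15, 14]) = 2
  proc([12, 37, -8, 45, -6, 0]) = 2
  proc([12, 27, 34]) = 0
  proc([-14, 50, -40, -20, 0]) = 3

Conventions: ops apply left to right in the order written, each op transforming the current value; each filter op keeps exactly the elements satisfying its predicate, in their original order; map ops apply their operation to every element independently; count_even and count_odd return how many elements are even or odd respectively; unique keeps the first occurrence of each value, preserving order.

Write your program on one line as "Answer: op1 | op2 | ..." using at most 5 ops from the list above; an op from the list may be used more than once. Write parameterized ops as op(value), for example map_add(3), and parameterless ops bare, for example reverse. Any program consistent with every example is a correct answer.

sort_asc | filter_lt(4) | sort_desc | filter_lt(-3) | len

Check, running the answer program on each example:
  [-15, 29, 8, -41, -17, 1, -23, 35, -7] -> [-41, -23, -17, -15, -7, 1, 8, 29, 35] -> [-41, -23, -17, -15, -7, 1] -> [1, -7, -15, -17, -23, -41] -> [-7, -15, -17, -23, -41] -> 5
  [18, -14, 1, -33] -> [-33, -14, 1, 18] -> [-33, -14, 1] -> [1, -14, -33] -> [-14, -33] -> 2
  [-29, -44, 15, 14] -> [-44, -29, 14, 15] -> [-44, -29] -> [-29, -44] -> [-29, -44] -> 2
  [12, 37, -8, 45, -6, 0] -> [-8, -6, 0, 12, 37, 45] -> [-8, -6, 0] -> [0, -6, -8] -> [-6, -8] -> 2
  [12, 27, 34] -> [12, 27, 34] -> [] -> [] -> [] -> 0
  [-14, 50, -40, -20, 0] -> [-40, -20, -14, 0, 50] -> [-40, -20, -14, 0] -> [0, -14, -20, -40] -> [-14, -20, -40] -> 3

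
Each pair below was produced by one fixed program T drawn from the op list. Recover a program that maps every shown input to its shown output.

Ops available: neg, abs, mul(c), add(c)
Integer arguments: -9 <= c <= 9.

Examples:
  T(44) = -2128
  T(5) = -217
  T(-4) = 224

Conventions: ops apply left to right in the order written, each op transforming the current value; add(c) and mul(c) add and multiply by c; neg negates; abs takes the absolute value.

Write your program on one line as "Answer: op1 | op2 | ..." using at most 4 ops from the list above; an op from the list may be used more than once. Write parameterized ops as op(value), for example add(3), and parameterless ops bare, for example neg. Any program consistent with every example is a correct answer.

mul(-7) | add(4) | mul(7)

Check, running the answer program on each example:
  44 -> -308 -> -304 -> -2128
  5 -> -35 -> -31 -> -217
  -4 -> 28 -> 32 -> 224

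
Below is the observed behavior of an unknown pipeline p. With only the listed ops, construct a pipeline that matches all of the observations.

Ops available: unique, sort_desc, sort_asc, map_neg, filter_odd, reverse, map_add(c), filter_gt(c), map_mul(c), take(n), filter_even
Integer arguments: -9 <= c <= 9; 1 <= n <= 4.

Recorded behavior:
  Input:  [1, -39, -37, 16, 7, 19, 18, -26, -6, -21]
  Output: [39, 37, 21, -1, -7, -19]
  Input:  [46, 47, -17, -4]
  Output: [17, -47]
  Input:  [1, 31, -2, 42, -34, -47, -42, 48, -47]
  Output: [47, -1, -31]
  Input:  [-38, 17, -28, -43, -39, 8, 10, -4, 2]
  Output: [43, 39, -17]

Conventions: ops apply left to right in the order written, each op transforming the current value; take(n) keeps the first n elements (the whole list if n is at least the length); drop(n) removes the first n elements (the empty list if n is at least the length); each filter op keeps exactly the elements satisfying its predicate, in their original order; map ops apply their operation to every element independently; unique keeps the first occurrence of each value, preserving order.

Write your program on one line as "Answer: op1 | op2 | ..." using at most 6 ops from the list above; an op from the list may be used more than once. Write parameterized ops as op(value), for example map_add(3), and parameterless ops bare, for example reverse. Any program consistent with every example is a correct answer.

sort_asc | unique | sort_desc | filter_odd | sort_asc | map_neg

Check, running the answer program on each example:
  [1, -39, -37, 16, 7, 19, 18, -26, -6, -21] -> [-39, -37, -26, -21, -6, 1, 7, 16, 18, 19] -> [-39, -37, -26, -21, -6, 1, 7, 16, 18, 19] -> [19, 18, 16, 7, 1, -6, -21, -26, -37, -39] -> [19, 7, 1, -21, -37, -39] -> [-39, -37, -21, 1, 7, 19] -> [39, 37, 21, -1, -7, -19]
  [46, 47, -17, -4] -> [-17, -4, 46, 47] -> [-17, -4, 46, 47] -> [47, 46, -4, -17] -> [47, -17] -> [-17, 47] -> [17, -47]
  [1, 31, -2, 42, -34, -47, -42, 48, -47] -> [-47, -47, -42, -34, -2, 1, 31, 42, 48] -> [-47, -42, -34, -2, 1, 31, 42, 48] -> [48, 42, 31, 1, -2, -34, -42, -47] -> [31, 1, -47] -> [-47, 1, 31] -> [47, -1, -31]
  [-38, 17, -28, -43, -39, 8, 10, -4, 2] -> [-43, -39, -38, -28, -4, 2, 8, 10, 17] -> [-43, -39, -38, -28, -4, 2, 8, 10, 17] -> [17, 10, 8, 2, -4, -28, -38, -39, -43] -> [17, -39, -43] -> [-43, -39, 17] -> [43, 39, -17]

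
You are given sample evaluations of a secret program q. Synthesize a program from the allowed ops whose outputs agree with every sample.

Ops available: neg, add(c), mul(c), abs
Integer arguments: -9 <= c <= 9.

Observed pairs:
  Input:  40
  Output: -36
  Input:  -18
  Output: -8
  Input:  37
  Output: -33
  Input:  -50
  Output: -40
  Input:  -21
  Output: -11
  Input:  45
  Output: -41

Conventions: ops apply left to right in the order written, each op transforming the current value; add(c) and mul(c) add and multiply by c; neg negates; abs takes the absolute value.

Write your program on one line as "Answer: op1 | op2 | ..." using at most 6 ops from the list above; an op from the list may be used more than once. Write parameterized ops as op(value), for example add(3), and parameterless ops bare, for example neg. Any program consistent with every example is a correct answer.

add(-2) | add(5) | neg | abs | neg | add(7)

Check, running the answer program on each example:
  40 -> 38 -> 43 -> -43 -> 43 -> -43 -> -36
  -18 -> -20 -> -15 -> 15 -> 15 -> -15 -> -8
  37 -> 35 -> 40 -> -40 -> 40 -> -40 -> -33
  -50 -> -52 -> -47 -> 47 -> 47 -> -47 -> -40
  -21 -> -23 -> -18 -> 18 -> 18 -> -18 -> -11
  45 -> 43 -> 48 -> -48 -> 48 -> -48 -> -41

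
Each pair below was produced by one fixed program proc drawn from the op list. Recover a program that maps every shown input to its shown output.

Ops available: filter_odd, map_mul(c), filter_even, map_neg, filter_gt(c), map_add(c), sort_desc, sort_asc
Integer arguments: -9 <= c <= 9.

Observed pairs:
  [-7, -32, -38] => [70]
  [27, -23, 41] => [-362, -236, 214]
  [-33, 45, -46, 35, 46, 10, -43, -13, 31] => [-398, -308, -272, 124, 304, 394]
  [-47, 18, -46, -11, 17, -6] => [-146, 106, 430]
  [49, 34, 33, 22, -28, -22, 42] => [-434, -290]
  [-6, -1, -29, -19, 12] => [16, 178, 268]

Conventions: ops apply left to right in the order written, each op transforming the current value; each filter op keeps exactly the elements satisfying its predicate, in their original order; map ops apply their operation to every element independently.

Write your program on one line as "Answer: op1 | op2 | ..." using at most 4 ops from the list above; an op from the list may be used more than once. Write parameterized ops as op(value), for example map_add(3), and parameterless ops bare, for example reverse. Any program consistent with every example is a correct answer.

sort_desc | filter_odd | map_mul(-9) | map_add(7)

Check, running the answer program on each example:
  [-7, -32, -38] -> [-7, -32, -38] -> [-7] -> [63] -> [70]
  [27, -23, 41] -> [41, 27, -23] -> [41, 27, -23] -> [-369, -243, 207] -> [-362, -236, 214]
  [-33, 45, -46, 35, 46, 10, -43, -13, 31] -> [46, 45, 35, 31, 10, -13, -33, -43, -46] -> [45, 35, 31, -13, -33, -43] -> [-405, -315, -279, 117, 297, 387] -> [-398, -308, -272, 124, 304, 394]
  [-47, 18, -46, -11, 17, -6] -> [18, 17, -6, -11, -46, -47] -> [17, -11, -47] -> [-153, 99, 423] -> [-146, 106, 430]
  [49, 34, 33, 22, -28, -22, 42] -> [49, 42, 34, 33, 22, -22, -28] -> [49, 33] -> [-441, -297] -> [-434, -290]
  [-6, -1, -29, -19, 12] -> [12, -1, -6, -19, -29] -> [-1, -19, -29] -> [9, 171, 261] -> [16, 178, 268]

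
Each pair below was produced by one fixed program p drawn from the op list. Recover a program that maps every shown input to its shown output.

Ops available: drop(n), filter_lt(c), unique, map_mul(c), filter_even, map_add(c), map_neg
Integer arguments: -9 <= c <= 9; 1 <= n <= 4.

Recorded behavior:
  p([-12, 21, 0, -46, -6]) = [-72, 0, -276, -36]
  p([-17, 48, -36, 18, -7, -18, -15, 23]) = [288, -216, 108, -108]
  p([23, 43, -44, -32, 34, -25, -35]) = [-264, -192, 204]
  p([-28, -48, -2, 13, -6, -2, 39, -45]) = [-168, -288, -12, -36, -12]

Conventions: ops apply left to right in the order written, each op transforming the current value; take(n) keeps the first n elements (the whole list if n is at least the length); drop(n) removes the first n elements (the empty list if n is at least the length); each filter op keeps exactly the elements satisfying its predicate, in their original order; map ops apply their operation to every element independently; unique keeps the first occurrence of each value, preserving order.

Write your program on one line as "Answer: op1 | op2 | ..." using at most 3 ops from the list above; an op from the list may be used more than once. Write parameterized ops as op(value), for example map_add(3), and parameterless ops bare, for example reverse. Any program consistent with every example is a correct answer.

filter_even | map_mul(6)

Check, running the answer program on each example:
  [-12, 21, 0, -46, -6] -> [-12, 0, -46, -6] -> [-72, 0, -276, -36]
  [-17, 48, -36, 18, -7, -18, -15, 23] -> [48, -36, 18, -18] -> [288, -216, 108, -108]
  [23, 43, -44, -32, 34, -25, -35] -> [-44, -32, 34] -> [-264, -192, 204]
  [-28, -48, -2, 13, -6, -2, 39, -45] -> [-28, -48, -2, -6, -2] -> [-168, -288, -12, -36, -12]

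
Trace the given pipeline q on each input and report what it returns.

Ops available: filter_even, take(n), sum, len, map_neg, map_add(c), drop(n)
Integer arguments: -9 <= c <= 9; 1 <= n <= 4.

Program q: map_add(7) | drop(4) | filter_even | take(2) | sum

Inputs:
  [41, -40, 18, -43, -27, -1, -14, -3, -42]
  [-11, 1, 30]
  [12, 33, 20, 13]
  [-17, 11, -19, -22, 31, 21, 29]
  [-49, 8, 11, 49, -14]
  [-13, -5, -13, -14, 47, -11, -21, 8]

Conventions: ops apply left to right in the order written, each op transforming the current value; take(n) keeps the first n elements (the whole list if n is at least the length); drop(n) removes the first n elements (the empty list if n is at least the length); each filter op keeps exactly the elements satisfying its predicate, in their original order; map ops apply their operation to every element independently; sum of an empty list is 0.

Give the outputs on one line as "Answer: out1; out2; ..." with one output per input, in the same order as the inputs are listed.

Execution, op by op:
  [41, -40, 18, -43, -27, -1, -14, -3, -42] -> [48, -33, 25, -36, -20, 6, -7, 4, -35] -> [-20, 6, -7, 4, -35] -> [-20, 6, 4] -> [-20, 6] -> -14
  [-11, 1, 30] -> [-4, 8, 37] -> [] -> [] -> [] -> 0
  [12, 33, 20, 13] -> [19, 40, 27, 20] -> [] -> [] -> [] -> 0
  [-17, 11, -19, -22, 31, 21, 29] -> [-10, 18, -12, -15, 38, 28, 36] -> [38, 28, 36] -> [38, 28, 36] -> [38, 28] -> 66
  [-49, 8, 11, 49, -14] -> [-42, 15, 18, 56, -7] -> [-7] -> [] -> [] -> 0
  [-13, -5, -13, -14, 47, -11, -21, 8] -> [-6, 2, -6, -7, 54, -4, -14, 15] -> [54, -4, -14, 15] -> [54, -4, -14] -> [54, -4] -> 50

-14; 0; 0; 66; 0; 50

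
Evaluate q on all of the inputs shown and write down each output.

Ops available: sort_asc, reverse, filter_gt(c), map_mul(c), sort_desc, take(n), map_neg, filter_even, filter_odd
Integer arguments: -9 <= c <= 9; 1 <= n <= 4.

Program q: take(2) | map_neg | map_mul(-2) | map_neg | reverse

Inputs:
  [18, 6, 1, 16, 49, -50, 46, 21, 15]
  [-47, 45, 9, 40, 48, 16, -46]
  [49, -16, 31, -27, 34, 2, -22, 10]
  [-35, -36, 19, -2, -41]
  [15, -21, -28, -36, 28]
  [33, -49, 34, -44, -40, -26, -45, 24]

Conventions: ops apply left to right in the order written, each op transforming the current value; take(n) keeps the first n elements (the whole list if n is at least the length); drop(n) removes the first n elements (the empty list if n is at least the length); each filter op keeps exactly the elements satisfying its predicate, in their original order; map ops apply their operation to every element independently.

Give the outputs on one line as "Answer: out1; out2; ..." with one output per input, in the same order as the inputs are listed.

Execution, op by op:
  [18, 6, 1, 16, 49, -50, 46, 21, 15] -> [18, 6] -> [-18, -6] -> [36, 12] -> [-36, -12] -> [-12, -36]
  [-47, 45, 9, 40, 48, 16, -46] -> [-47, 45] -> [47, -45] -> [-94, 90] -> [94, -90] -> [-90, 94]
  [49, -16, 31, -27, 34, 2, -22, 10] -> [49, -16] -> [-49, 16] -> [98, -32] -> [-98, 32] -> [32, -98]
  [-35, -36, 19, -2, -41] -> [-35, -36] -> [35, 36] -> [-70, -72] -> [70, 72] -> [72, 70]
  [15, -21, -28, -36, 28] -> [15, -21] -> [-15, 21] -> [30, -42] -> [-30, 42] -> [42, -30]
  [33, -49, 34, -44, -40, -26, -45, 24] -> [33, -49] -> [-33, 49] -> [66, -98] -> [-66, 98] -> [98, -66]

[-12, -36]; [-90, 94]; [32, -98]; [72, 70]; [42, -30]; [98, -66]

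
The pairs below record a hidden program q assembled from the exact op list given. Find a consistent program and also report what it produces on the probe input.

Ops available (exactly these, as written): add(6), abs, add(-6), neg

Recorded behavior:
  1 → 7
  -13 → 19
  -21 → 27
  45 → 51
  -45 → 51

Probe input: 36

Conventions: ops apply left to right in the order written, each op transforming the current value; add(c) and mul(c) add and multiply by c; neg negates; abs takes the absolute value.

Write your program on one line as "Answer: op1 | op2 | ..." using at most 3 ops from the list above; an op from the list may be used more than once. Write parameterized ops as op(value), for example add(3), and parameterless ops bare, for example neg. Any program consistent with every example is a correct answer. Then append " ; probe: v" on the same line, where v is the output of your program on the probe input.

abs | add(6) ; probe: 42

Check, running the answer program on each example:
  1 -> 1 -> 7
  -13 -> 13 -> 19
  -21 -> 21 -> 27
  45 -> 45 -> 51
  -45 -> 45 -> 51
  probe: 36 -> 36 -> 42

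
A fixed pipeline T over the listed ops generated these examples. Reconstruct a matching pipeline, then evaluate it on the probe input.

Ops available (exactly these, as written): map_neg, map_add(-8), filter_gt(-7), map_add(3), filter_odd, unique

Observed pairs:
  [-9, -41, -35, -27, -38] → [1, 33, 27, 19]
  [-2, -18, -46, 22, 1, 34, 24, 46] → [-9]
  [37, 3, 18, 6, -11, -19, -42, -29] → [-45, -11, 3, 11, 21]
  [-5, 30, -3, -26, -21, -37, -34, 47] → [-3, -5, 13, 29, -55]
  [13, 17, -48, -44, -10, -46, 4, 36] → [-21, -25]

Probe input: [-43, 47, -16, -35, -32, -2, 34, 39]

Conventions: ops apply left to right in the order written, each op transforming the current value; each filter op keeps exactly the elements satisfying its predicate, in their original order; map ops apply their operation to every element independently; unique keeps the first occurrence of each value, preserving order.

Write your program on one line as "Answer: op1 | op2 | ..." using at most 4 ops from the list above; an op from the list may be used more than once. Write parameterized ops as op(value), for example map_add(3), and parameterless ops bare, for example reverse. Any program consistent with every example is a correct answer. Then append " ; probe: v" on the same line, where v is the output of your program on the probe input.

filter_odd | map_neg | map_add(-8) ; probe: [35, -55, 27, -47]

Check, running the answer program on each example:
  [-9, -41, -35, -27, -38] -> [-9, -41, -35, -27] -> [9, 41, 35, 27] -> [1, 33, 27, 19]
  [-2, -18, -46, 22, 1, 34, 24, 46] -> [1] -> [-1] -> [-9]
  [37, 3, 18, 6, -11, -19, -42, -29] -> [37, 3, -11, -19, -29] -> [-37, -3, 11, 19, 29] -> [-45, -11, 3, 11, 21]
  [-5, 30, -3, -26, -21, -37, -34, 47] -> [-5, -3, -21, -37, 47] -> [5, 3, 21, 37, -47] -> [-3, -5, 13, 29, -55]
  [13, 17, -48, -44, -10, -46, 4, 36] -> [13, 17] -> [-13, -17] -> [-21, -25]
  probe: [-43, 47, -16, -35, -32, -2, 34, 39] -> [-43, 47, -35, 39] -> [43, -47, 35, -39] -> [35, -55, 27, -47]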